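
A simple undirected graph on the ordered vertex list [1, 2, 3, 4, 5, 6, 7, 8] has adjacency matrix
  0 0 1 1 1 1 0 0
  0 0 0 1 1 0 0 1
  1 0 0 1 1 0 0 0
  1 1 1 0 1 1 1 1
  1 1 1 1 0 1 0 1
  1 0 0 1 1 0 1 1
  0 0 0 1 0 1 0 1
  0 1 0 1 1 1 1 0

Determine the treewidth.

3

A width-3 tree decomposition is:
Bags: B1 = {4, 6, 7, 8}  B2 = {4, 5, 6, 8}  B3 = {1, 4, 5, 6}  B4 = {2, 4, 5, 8}  B5 = {1, 3, 4, 5}
Tree: B1–B2, B2–B3, B2–B4, B3–B5
The largest bag has 4 vertices, giving width 3; this decomposition certifies tw(G) ≤ 3. For the lower bound, the 4 vertices {2, 4, 5, 8} are pairwise adjacent, and any tree decomposition puts a clique entirely inside one bag — forcing width ≥ 3. Therefore the treewidth is 3.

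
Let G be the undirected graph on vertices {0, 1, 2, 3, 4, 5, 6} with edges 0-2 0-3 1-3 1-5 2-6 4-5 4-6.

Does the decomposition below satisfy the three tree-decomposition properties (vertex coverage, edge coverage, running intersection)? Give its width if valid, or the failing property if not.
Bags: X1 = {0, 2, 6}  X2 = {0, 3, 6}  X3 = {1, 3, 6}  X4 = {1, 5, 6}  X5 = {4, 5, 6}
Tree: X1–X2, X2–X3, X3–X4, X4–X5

Yes; width 2.

Every vertex of G appears in some bag (union = {0, 1, 2, 3, 4, 5, 6}); every edge is covered by a bag; and for each vertex v the set of bags containing v is connected in the bag tree. The decomposition is therefore valid. The largest bag has 3 vertices, so the width is 2.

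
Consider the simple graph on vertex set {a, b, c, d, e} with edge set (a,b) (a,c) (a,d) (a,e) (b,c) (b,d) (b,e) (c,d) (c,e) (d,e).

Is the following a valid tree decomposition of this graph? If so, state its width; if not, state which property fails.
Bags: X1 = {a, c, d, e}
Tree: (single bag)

A tree decomposition must satisfy three properties: every vertex lies in some bag; for every edge, both endpoints lie together in some bag; and for every vertex, the bags containing it form a connected subtree. Here vertex b appears in no bag, so the decomposition is invalid.

No — vertex b appears in no bag.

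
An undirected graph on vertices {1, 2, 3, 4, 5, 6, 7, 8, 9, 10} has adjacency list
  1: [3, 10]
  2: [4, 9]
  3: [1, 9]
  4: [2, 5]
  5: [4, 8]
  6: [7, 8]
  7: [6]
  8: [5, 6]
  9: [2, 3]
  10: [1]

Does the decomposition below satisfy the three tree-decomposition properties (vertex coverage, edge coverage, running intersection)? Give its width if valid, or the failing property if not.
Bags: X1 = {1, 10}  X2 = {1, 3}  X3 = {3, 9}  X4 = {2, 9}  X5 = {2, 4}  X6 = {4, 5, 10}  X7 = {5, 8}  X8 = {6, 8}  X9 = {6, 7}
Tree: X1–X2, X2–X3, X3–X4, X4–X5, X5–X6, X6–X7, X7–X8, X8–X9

A tree decomposition must satisfy three properties: every vertex lies in some bag; for every edge, both endpoints lie together in some bag; and for every vertex, the bags containing it form a connected subtree. Here bags containing vertex 10 are not connected in the tree, so the decomposition is invalid.

No — bags containing vertex 10 are not connected in the tree.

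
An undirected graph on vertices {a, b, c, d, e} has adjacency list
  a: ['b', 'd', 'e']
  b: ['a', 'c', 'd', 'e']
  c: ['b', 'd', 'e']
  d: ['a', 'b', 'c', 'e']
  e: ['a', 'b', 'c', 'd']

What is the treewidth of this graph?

3

A width-3 tree decomposition is:
Bags: B1 = {b, c, d, e}  B2 = {a, b, d, e}
Tree: B1–B2
Each bag holds 4 vertices, so the decomposition has width 3, which upper-bounds the treewidth. On the other hand G contains the 4-clique {b, c, d, e}. A clique must lie in a single bag of any decomposition, so no decomposition can have width below 3. The upper and lower bounds meet at 3, so that is the treewidth.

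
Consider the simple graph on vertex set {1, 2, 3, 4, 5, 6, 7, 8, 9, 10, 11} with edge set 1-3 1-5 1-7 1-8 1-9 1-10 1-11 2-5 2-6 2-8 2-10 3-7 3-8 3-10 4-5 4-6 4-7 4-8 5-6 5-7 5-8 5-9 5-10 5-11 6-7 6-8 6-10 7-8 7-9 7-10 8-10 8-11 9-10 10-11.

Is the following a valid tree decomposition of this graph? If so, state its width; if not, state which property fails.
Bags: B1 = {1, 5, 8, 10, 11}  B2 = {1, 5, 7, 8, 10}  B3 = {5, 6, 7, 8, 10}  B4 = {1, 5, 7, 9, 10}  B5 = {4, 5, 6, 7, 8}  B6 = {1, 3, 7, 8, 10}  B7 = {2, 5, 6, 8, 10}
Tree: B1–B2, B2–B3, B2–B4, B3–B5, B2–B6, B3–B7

Yes; width 4.

Vertex coverage: the bags together contain {1, 2, 3, 4, 5, 6, 7, 8, 9, 10, 11}, the full vertex set. Edge coverage: each edge of G has both endpoints in at least one bag. Running intersection: for every vertex, the bags containing it form a connected subtree. All three properties hold, so this is a valid tree decomposition of width max|bag| − 1 = 4, and hence tw(G) ≤ 4.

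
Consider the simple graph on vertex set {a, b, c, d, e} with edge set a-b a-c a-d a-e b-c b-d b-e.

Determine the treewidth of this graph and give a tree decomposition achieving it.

Each bag holds 3 vertices, so the decomposition has width 2, which upper-bounds the treewidth. For the lower bound, the 3 vertices {a, b, d} are pairwise adjacent, and any tree decomposition puts a clique entirely inside one bag — forcing width ≥ 2. Therefore the treewidth is 2.

Treewidth 2.
Bags: B1 = {a, b, c}  B2 = {a, b, d}  B3 = {a, b, e}
Tree: B1–B2, B1–B3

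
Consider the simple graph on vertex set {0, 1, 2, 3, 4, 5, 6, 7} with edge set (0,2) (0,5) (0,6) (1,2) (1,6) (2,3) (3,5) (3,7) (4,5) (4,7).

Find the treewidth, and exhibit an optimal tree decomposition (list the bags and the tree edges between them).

The largest bag has 3 vertices, giving width 2; this decomposition certifies tw(G) ≤ 2. Since 4–7–3–5–4 is a cycle in G, G is not acyclic. Forests are exactly the graphs of treewidth ≤ 1, so tw(G) ≥ 2. Combining the bounds, tw(G) = 2.

Treewidth 2.
One optimal decomposition is:
Bags: B1 = {4, 5, 7}  B2 = {3, 5, 7}  B3 = {0, 3, 5}  B4 = {0, 2, 3}  B5 = {0, 2, 6}  B6 = {1, 2, 6}
Tree: B1–B2, B2–B3, B3–B4, B4–B5, B5–B6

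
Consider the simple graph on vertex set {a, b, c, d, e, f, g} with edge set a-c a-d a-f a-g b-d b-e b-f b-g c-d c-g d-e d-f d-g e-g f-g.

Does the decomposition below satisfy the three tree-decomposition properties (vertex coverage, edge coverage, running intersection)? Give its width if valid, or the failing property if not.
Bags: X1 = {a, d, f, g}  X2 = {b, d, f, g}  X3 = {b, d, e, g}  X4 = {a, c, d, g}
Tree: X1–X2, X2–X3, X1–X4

Yes; width 3.

Every vertex of G appears in some bag (union = {a, b, c, d, e, f, g}); every edge is covered by a bag; and for each vertex v the set of bags containing v is connected in the bag tree. The decomposition is therefore valid. The largest bag has 4 vertices, so the width is 3.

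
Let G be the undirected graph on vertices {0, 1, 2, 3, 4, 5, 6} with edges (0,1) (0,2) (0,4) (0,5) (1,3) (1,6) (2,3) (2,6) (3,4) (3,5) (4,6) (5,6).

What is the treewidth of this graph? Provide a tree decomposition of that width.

Each bag holds 4 vertices, so the decomposition has width 3, which upper-bounds the treewidth. For the lower bound: the 4 vertex sets {5,6}, {1,3}, {0}, {2} are disjoint, each induces a connected subgraph, and every pair is joined by at least one edge of G. Contracting each set to a single vertex therefore yields K_{4} as a minor, and since treewidth is minor-monotone, tw(G) ≥ tw(K_{4}) = 3. Combining the bounds, tw(G) = 3.

Treewidth 3.
Bags: B1 = {0, 3, 5, 6}  B2 = {0, 1, 3, 6}  B3 = {0, 2, 3, 6}  B4 = {0, 3, 4, 6}
Tree: B1–B2, B2–B3, B3–B4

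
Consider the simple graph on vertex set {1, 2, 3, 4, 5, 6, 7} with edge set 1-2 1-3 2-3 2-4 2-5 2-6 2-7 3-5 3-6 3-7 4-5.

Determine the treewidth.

A width-2 tree decomposition is:
Bags: B1 = {2, 3, 7}  B2 = {2, 3, 5}  B3 = {2, 4, 5}  B4 = {1, 2, 3}  B5 = {2, 3, 6}
Tree: B1–B2, B2–B3, B1–B4, B4–B5
The largest bag has 3 vertices, giving width 2; this decomposition certifies tw(G) ≤ 2. Conversely, {1, 2, 3} is a clique of size 3, and the vertices of any clique must share a bag in every tree decomposition; so some bag has ≥ 3 vertices and tw(G) ≥ 2. Hence tw(G) = 2 exactly.

2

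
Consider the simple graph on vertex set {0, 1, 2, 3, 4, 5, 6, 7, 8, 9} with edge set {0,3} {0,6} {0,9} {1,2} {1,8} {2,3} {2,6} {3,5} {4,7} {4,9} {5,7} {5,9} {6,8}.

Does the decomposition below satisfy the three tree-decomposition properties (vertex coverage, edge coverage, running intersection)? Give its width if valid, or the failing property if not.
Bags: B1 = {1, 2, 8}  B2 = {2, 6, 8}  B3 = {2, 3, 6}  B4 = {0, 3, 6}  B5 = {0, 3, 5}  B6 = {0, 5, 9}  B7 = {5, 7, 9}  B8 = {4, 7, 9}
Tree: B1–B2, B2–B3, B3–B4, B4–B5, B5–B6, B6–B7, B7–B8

Yes; width 2.

Every vertex of G appears in some bag (union = {0, 1, 2, 3, 4, 5, 6, 7, 8, 9}); every edge is covered by a bag; and for each vertex v the set of bags containing v is connected in the bag tree. The decomposition is therefore valid. The largest bag has 3 vertices, so the width is 2.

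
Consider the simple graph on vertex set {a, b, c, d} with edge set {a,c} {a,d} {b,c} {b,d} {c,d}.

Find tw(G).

2

A width-2 tree decomposition is:
Bags: B1 = {a, c, d}  B2 = {b, c, d}
Tree: B1–B2
The largest bag has 3 vertices, giving width 2; this decomposition certifies tw(G) ≤ 2. On the other hand G contains the 3-clique {a, c, d}. A clique must lie in a single bag of any decomposition, so no decomposition can have width below 2. The upper and lower bounds meet at 2, so that is the treewidth.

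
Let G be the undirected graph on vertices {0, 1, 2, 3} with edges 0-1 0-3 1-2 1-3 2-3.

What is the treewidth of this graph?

A width-2 tree decomposition is:
Bags: B1 = {0, 1, 3}  B2 = {1, 2, 3}
Tree: B1–B2
The largest bag has 3 vertices, giving width 2; this decomposition certifies tw(G) ≤ 2. Conversely, {0, 1, 3} is a clique of size 3, and the vertices of any clique must share a bag in every tree decomposition; so some bag has ≥ 3 vertices and tw(G) ≥ 2. Combining the bounds, tw(G) = 2.

2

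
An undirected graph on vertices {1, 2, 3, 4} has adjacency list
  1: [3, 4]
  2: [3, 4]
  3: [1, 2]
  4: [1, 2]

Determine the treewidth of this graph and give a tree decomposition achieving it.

Each bag holds 3 vertices, so the decomposition has width 2, which upper-bounds the treewidth. The edges 4–1–3–2–4 form a cycle, so G is not a tree and its treewidth is at least 2. Combining the bounds, tw(G) = 2.

Treewidth 2.
One optimal decomposition is:
Bags: B1 = {1, 3, 4}  B2 = {2, 3, 4}
Tree: B1–B2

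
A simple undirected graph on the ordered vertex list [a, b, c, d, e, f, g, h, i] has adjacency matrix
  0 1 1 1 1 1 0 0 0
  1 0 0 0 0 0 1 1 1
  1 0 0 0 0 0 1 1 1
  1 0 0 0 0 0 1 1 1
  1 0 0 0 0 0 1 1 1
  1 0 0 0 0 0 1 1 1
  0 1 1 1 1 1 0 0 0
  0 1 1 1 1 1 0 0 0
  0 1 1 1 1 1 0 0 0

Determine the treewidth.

A width-4 tree decomposition is:
Bags: B1 = {a, f, g, h, i}  B2 = {a, e, g, h, i}  B3 = {a, d, g, h, i}  B4 = {a, c, g, h, i}  B5 = {a, b, g, h, i}
Tree: B1–B2, B2–B3, B3–B4, B4–B5
The largest bag has 5 vertices, giving width 4; this decomposition certifies tw(G) ≤ 4. For the lower bound: the 5 vertex sets {a,f}, {e,h}, {d,i}, {g}, {c} are disjoint, each induces a connected subgraph, and every pair is joined by at least one edge of G. Contracting each set to a single vertex therefore yields K_{5} as a minor, and since treewidth is minor-monotone, tw(G) ≥ tw(K_{5}) = 4. The upper and lower bounds meet at 4, so that is the treewidth.

4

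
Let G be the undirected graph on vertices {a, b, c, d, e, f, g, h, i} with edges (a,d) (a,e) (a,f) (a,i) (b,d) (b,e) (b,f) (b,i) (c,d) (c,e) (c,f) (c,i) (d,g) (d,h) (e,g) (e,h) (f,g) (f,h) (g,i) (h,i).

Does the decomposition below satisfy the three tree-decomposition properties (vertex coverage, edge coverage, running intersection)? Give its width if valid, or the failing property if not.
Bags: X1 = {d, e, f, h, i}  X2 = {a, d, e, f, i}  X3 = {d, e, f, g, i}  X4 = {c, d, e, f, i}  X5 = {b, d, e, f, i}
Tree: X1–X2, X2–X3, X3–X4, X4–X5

Yes; width 4.

Every vertex of G appears in some bag (union = {a, b, c, d, e, f, g, h, i}); every edge is covered by a bag; and for each vertex v the set of bags containing v is connected in the bag tree. The decomposition is therefore valid. The largest bag has 5 vertices, so the width is 4.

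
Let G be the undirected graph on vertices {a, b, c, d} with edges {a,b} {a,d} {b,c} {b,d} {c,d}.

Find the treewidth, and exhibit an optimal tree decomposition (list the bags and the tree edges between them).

The largest bag has 3 vertices, giving width 2; this decomposition certifies tw(G) ≤ 2. Conversely, {b, c, d} is a clique of size 3, and the vertices of any clique must share a bag in every tree decomposition; so some bag has ≥ 3 vertices and tw(G) ≥ 2. Hence tw(G) = 2 exactly.

Treewidth 2.
Bags: B1 = {b, c, d}  B2 = {a, b, d}
Tree: B1–B2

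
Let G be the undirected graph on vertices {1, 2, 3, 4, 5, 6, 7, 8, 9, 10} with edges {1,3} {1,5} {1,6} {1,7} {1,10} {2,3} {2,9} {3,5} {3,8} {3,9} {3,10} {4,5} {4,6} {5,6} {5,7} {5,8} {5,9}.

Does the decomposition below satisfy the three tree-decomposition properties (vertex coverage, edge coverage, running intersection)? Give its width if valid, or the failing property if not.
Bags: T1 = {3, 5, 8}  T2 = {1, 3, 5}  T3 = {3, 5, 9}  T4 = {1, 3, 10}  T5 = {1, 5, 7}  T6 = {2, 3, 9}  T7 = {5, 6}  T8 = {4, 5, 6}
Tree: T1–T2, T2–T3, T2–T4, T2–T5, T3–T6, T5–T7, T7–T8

No — edge (1,6) lies in no bag.

A tree decomposition must satisfy three properties: every vertex lies in some bag; for every edge, both endpoints lie together in some bag; and for every vertex, the bags containing it form a connected subtree. Here edge (1,6) lies in no bag, so the decomposition is invalid.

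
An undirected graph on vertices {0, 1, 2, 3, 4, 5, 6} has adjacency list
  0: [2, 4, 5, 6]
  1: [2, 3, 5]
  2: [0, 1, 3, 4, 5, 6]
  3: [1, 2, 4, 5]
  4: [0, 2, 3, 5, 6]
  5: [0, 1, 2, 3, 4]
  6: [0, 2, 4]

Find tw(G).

3

A width-3 tree decomposition is:
Bags: B1 = {0, 2, 4, 6}  B2 = {0, 2, 4, 5}  B3 = {2, 3, 4, 5}  B4 = {1, 2, 3, 5}
Tree: B1–B2, B2–B3, B3–B4
Each bag holds 4 vertices, so the decomposition has width 3, which upper-bounds the treewidth. For the lower bound, the 4 vertices {1, 2, 3, 5} are pairwise adjacent, and any tree decomposition puts a clique entirely inside one bag — forcing width ≥ 3. Hence tw(G) = 3 exactly.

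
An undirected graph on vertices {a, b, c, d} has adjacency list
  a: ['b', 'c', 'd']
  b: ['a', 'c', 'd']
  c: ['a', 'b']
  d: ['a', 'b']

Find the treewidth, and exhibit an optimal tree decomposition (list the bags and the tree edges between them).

Treewidth 2.
One such decomposition:
Bags: B1 = {a, b, c}  B2 = {a, b, d}
Tree: B1–B2

Each bag holds 3 vertices, so the decomposition has width 2, which upper-bounds the treewidth. On the other hand G contains the 3-clique {a, b, d}. A clique must lie in a single bag of any decomposition, so no decomposition can have width below 2. Therefore the treewidth is 2.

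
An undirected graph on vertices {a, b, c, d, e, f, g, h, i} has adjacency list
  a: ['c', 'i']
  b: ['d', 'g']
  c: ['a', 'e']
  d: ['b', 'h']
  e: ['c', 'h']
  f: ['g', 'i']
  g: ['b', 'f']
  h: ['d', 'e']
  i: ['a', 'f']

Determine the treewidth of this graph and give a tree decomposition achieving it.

Each bag holds 3 vertices, so the decomposition has width 2, which upper-bounds the treewidth. The edges d–b–g–f–i–a–c–e–h–d form a cycle, so G is not a tree and its treewidth is at least 2. Therefore the treewidth is 2.

Treewidth 2.
One optimal decomposition is:
Bags: B1 = {b, d, g}  B2 = {d, f, g}  B3 = {d, f, i}  B4 = {a, d, i}  B5 = {a, c, d}  B6 = {c, d, e}  B7 = {d, e, h}
Tree: B1–B2, B2–B3, B3–B4, B4–B5, B5–B6, B6–B7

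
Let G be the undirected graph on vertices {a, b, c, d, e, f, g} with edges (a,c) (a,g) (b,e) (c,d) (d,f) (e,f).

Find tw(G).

1

A width-1 tree decomposition is:
Bags: B1 = {a, g}  B2 = {a, c}  B3 = {c, d}  B4 = {d, f}  B5 = {e, f}  B6 = {b, e}
Tree: B1–B2, B2–B3, B3–B4, B4–B5, B5–B6
Each bag holds 2 vertices, so the decomposition has width 1, which upper-bounds the treewidth. G has an edge, so its treewidth is at least 1. Hence tw(G) = 1 exactly.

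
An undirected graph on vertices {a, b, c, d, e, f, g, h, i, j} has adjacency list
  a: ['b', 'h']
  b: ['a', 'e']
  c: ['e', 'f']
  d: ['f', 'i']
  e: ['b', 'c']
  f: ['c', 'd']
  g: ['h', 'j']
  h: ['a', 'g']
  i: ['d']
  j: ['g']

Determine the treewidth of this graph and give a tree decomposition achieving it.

The largest bag has 2 vertices, giving width 1; this decomposition certifies tw(G) ≤ 1. G has an edge, so its treewidth is at least 1. Combining the bounds, tw(G) = 1.

Treewidth 1.
One such decomposition:
Bags: B1 = {d, i}  B2 = {d, f}  B3 = {c, f}  B4 = {c, e}  B5 = {b, e}  B6 = {a, b}  B7 = {a, h}  B8 = {g, h}  B9 = {g, j}
Tree: B1–B2, B2–B3, B3–B4, B4–B5, B5–B6, B6–B7, B7–B8, B8–B9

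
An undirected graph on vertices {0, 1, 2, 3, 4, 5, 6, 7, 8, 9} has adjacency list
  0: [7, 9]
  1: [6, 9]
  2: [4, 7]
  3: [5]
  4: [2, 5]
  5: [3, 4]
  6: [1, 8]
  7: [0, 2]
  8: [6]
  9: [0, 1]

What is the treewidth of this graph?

A width-1 tree decomposition is:
Bags: B1 = {3, 5}  B2 = {4, 5}  B3 = {2, 4}  B4 = {2, 7}  B5 = {0, 7}  B6 = {0, 9}  B7 = {1, 9}  B8 = {1, 6}  B9 = {6, 8}
Tree: B1–B2, B2–B3, B3–B4, B4–B5, B5–B6, B6–B7, B7–B8, B8–B9
Every bag has size at most 2, so the width is 2 − 1 = 1 and tw(G) ≤ 1. Any graph with an edge has treewidth ≥ 1, and G has the edge 3–5. The upper and lower bounds meet at 1, so that is the treewidth.

1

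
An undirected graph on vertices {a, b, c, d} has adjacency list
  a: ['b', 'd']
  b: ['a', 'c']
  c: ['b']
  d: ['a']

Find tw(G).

A width-1 tree decomposition is:
Bags: B1 = {a, d}  B2 = {a, b}  B3 = {b, c}
Tree: B1–B2, B2–B3
Each bag holds 2 vertices, so the decomposition has width 1, which upper-bounds the treewidth. Any graph with an edge has treewidth ≥ 1, and G has the edge d–a. Combining the bounds, tw(G) = 1.

1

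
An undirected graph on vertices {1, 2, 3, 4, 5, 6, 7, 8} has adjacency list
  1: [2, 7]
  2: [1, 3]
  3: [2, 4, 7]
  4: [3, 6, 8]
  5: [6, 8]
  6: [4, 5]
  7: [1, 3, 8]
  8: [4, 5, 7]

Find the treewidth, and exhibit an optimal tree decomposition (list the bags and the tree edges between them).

Treewidth 2.
One such decomposition:
Bags: B1 = {4, 5, 6}  B2 = {4, 5, 8}  B3 = {3, 4, 8}  B4 = {3, 7, 8}  B5 = {2, 3, 7}  B6 = {1, 2, 7}
Tree: B1–B2, B2–B3, B3–B4, B4–B5, B5–B6

Each bag holds 3 vertices, so the decomposition has width 2, which upper-bounds the treewidth. Since 6–5–8–4–6 is a cycle in G, G is not acyclic. Forests are exactly the graphs of treewidth ≤ 1, so tw(G) ≥ 2. Therefore the treewidth is 2.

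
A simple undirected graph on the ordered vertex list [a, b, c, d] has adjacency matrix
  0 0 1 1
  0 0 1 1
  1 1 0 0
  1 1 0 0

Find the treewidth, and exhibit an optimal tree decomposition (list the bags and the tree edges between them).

Treewidth 2.
Bags: B1 = {b, c, d}  B2 = {a, c, d}
Tree: B1–B2

The largest bag has 3 vertices, giving width 2; this decomposition certifies tw(G) ≤ 2. The edges d–b–c–a–d form a cycle, so G is not a tree and its treewidth is at least 2. The upper and lower bounds meet at 2, so that is the treewidth.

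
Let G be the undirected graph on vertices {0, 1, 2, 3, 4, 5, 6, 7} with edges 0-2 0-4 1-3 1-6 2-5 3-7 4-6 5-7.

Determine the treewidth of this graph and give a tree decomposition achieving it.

Every bag has size at most 3, so the width is 3 − 1 = 2 and tw(G) ≤ 2. For the lower bound, G contains the cycle 7–3–1–6–4–0–2–5–7, so G is not a forest; only forests have treewidth ≤ 1, hence tw(G) ≥ 2. The upper and lower bounds meet at 2, so that is the treewidth.

Treewidth 2.
One such decomposition:
Bags: B1 = {1, 3, 7}  B2 = {1, 6, 7}  B3 = {4, 6, 7}  B4 = {0, 4, 7}  B5 = {0, 2, 7}  B6 = {2, 5, 7}
Tree: B1–B2, B2–B3, B3–B4, B4–B5, B5–B6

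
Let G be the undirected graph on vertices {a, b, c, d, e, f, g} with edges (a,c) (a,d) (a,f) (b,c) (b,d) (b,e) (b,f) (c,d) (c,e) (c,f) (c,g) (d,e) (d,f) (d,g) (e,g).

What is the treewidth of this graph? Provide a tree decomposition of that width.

Treewidth 3.
One optimal decomposition is:
Bags: B1 = {b, c, d, f}  B2 = {b, c, d, e}  B3 = {c, d, e, g}  B4 = {a, c, d, f}
Tree: B1–B2, B2–B3, B1–B4

Every bag has size at most 4, so the width is 4 − 1 = 3 and tw(G) ≤ 3. For the lower bound, the 4 vertices {c, d, e, g} are pairwise adjacent, and any tree decomposition puts a clique entirely inside one bag — forcing width ≥ 3. Combining the bounds, tw(G) = 3.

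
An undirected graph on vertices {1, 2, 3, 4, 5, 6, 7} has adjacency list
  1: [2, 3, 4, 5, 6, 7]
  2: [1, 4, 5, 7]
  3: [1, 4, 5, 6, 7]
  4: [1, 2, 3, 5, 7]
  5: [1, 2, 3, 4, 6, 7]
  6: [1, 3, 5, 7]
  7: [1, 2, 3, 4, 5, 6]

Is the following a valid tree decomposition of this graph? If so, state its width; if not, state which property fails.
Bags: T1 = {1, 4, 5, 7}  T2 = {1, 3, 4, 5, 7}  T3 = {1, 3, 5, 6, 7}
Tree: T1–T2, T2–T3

No — vertex 2 appears in no bag.

A tree decomposition must satisfy three properties: every vertex lies in some bag; for every edge, both endpoints lie together in some bag; and for every vertex, the bags containing it form a connected subtree. Here vertex 2 appears in no bag, so the decomposition is invalid.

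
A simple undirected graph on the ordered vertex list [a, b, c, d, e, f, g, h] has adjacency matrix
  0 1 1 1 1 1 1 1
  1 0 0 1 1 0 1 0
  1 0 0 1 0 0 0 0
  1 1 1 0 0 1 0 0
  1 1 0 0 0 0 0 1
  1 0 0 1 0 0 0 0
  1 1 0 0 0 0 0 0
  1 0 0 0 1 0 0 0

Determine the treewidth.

A width-2 tree decomposition is:
Bags: B1 = {a, b, d}  B2 = {a, c, d}  B3 = {a, b, g}  B4 = {a, b, e}  B5 = {a, e, h}  B6 = {a, d, f}
Tree: B1–B2, B1–B3, B1–B4, B4–B5, B1–B6
Each bag holds 3 vertices, so the decomposition has width 2, which upper-bounds the treewidth. On the other hand G contains the 3-clique {a, c, d}. A clique must lie in a single bag of any decomposition, so no decomposition can have width below 2. The upper and lower bounds meet at 2, so that is the treewidth.

2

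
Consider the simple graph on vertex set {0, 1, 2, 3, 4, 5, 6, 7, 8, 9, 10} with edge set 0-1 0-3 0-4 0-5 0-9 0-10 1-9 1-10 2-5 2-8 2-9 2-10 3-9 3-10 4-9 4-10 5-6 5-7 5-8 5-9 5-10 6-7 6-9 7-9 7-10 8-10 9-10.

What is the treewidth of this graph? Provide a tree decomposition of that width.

Each bag holds 4 vertices, so the decomposition has width 3, which upper-bounds the treewidth. For the lower bound, the 4 vertices {2, 5, 8, 10} are pairwise adjacent, and any tree decomposition puts a clique entirely inside one bag — forcing width ≥ 3. Combining the bounds, tw(G) = 3.

Treewidth 3.
One such decomposition:
Bags: B1 = {0, 5, 9, 10}  B2 = {2, 5, 9, 10}  B3 = {2, 5, 8, 10}  B4 = {0, 4, 9, 10}  B5 = {0, 1, 9, 10}  B6 = {5, 7, 9, 10}  B7 = {5, 6, 7, 9}  B8 = {0, 3, 9, 10}
Tree: B1–B2, B2–B3, B1–B4, B1–B5, B2–B6, B6–B7, B1–B8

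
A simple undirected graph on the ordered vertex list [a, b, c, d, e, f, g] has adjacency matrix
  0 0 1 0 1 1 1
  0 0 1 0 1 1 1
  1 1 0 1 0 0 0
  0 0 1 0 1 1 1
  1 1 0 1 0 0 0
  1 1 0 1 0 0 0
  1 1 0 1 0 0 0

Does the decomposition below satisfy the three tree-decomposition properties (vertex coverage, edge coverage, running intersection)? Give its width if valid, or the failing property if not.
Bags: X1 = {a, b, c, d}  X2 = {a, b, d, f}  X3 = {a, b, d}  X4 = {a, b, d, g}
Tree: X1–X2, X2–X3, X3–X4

A tree decomposition must satisfy three properties: every vertex lies in some bag; for every edge, both endpoints lie together in some bag; and for every vertex, the bags containing it form a connected subtree. Here vertex e appears in no bag, so the decomposition is invalid.

No — vertex e appears in no bag.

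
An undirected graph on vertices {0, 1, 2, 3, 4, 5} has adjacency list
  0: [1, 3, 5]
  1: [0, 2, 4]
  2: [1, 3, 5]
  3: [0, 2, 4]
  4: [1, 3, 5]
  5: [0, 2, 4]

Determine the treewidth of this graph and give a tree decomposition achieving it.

Treewidth 3.
One optimal decomposition is:
Bags: B1 = {1, 2, 3, 5}  B2 = {0, 1, 3, 5}  B3 = {1, 3, 4, 5}
Tree: B1–B2, B2–B3

The largest bag has 4 vertices, giving width 3; this decomposition certifies tw(G) ≤ 3. For the lower bound: the 4 vertex sets {2,5}, {0,3}, {1}, {4} are disjoint, each induces a connected subgraph, and every pair is joined by at least one edge of G. Contracting each set to a single vertex therefore yields K_{4} as a minor, and since treewidth is minor-monotone, tw(G) ≥ tw(K_{4}) = 3. Hence tw(G) = 3 exactly.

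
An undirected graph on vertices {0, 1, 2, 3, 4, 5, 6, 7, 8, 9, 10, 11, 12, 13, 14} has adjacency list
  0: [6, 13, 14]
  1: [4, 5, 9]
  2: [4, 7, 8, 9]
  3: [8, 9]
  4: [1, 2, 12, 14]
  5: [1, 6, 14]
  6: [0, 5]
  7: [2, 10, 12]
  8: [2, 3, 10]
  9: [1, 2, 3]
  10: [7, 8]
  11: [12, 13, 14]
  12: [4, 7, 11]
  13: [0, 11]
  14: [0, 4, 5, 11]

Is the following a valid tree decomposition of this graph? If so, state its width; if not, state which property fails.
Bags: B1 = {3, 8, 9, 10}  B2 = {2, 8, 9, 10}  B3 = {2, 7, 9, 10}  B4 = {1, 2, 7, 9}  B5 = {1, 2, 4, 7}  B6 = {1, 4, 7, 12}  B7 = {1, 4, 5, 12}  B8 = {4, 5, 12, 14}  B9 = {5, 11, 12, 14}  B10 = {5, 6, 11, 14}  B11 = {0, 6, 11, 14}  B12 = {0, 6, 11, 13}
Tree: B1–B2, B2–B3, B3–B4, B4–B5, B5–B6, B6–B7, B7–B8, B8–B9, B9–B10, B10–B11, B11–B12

Yes; width 3.

Vertex coverage: the bags together contain {0, 1, 2, 3, 4, 5, 6, 7, 8, 9, 10, 11, 12, 13, 14}, the full vertex set. Edge coverage: each edge of G has both endpoints in at least one bag. Running intersection: for every vertex, the bags containing it form a connected subtree. All three properties hold, so this is a valid tree decomposition of width max|bag| − 1 = 3, and hence tw(G) ≤ 3.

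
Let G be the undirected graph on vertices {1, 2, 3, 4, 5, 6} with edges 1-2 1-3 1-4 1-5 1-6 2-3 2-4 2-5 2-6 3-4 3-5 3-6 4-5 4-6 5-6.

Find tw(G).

A width-5 tree decomposition is:
Bags: B1 = {1, 2, 3, 4, 5, 6}
Tree: (single bag)
A single bag containing all 6 vertices is trivially a valid decomposition of width 5. Conversely, {1, 2, 3, 4, 5, 6} is a clique of size 6, and the vertices of any clique must share a bag in every tree decomposition; so some bag has ≥ 6 vertices and tw(G) ≥ 5. Combining the bounds, tw(G) = 5.

5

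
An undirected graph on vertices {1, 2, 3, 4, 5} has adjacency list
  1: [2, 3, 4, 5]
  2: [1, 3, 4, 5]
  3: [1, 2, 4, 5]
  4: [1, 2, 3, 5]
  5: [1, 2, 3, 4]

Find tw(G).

A width-4 tree decomposition is:
Bags: B1 = {1, 2, 3, 4, 5}
Tree: (single bag)
A single bag containing all 5 vertices is trivially a valid decomposition of width 4. For the lower bound, the 5 vertices {1, 2, 3, 4, 5} are pairwise adjacent, and any tree decomposition puts a clique entirely inside one bag — forcing width ≥ 4. Hence tw(G) = 4 exactly.

4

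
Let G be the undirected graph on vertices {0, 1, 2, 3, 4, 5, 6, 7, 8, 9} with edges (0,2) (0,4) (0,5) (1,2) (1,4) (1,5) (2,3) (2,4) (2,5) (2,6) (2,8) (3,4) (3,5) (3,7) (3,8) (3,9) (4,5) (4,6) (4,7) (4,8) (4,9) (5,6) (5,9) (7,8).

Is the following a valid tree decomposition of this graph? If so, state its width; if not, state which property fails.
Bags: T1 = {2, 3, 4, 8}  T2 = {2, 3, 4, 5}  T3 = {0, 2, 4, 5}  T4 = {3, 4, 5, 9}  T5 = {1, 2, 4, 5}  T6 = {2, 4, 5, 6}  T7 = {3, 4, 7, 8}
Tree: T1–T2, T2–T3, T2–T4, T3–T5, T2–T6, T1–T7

Every vertex of G appears in some bag (union = {0, 1, 2, 3, 4, 5, 6, 7, 8, 9}); every edge is covered by a bag; and for each vertex v the set of bags containing v is connected in the bag tree. The decomposition is therefore valid. The largest bag has 4 vertices, so the width is 3.

Yes; width 3.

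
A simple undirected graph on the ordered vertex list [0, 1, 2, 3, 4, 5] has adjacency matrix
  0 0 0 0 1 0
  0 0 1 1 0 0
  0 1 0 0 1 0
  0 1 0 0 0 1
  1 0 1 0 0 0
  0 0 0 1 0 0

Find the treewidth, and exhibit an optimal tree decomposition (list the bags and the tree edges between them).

Treewidth 1.
One such decomposition:
Bags: B1 = {0, 4}  B2 = {2, 4}  B3 = {1, 2}  B4 = {1, 3}  B5 = {3, 5}
Tree: B1–B2, B2–B3, B3–B4, B4–B5

Each bag holds 2 vertices, so the decomposition has width 1, which upper-bounds the treewidth. Since G has at least one edge (e.g. 0–4), it is not an edgeless graph, so tw(G) ≥ 1. The upper and lower bounds meet at 1, so that is the treewidth.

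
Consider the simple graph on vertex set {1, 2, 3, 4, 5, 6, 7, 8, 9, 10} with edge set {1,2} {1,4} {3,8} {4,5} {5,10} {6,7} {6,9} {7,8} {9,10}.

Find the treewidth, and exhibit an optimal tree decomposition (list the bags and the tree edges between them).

Treewidth 1.
Bags: B1 = {1, 2}  B2 = {1, 4}  B3 = {4, 5}  B4 = {5, 10}  B5 = {9, 10}  B6 = {6, 9}  B7 = {6, 7}  B8 = {7, 8}  B9 = {3, 8}
Tree: B1–B2, B2–B3, B3–B4, B4–B5, B5–B6, B6–B7, B7–B8, B8–B9

The largest bag has 2 vertices, giving width 1; this decomposition certifies tw(G) ≤ 1. G has an edge, so its treewidth is at least 1. Hence tw(G) = 1 exactly.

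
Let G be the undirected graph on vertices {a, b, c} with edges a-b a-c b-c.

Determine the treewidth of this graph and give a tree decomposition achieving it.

Treewidth 2.
Bags: B1 = {a, b, c}
Tree: (single bag)

A single bag containing all 3 vertices is trivially a valid decomposition of width 2. For the lower bound, the 3 vertices {a, b, c} are pairwise adjacent, and any tree decomposition puts a clique entirely inside one bag — forcing width ≥ 2. Therefore the treewidth is 2.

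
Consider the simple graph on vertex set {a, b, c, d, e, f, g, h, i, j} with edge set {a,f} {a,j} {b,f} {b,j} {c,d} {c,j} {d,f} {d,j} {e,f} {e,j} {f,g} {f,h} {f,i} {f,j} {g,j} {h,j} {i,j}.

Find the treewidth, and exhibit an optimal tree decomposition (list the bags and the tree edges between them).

Every bag has size at most 3, so the width is 3 − 1 = 2 and tw(G) ≤ 2. Conversely, {c, d, j} is a clique of size 3, and the vertices of any clique must share a bag in every tree decomposition; so some bag has ≥ 3 vertices and tw(G) ≥ 2. Combining the bounds, tw(G) = 2.

Treewidth 2.
Bags: B1 = {b, f, j}  B2 = {f, g, j}  B3 = {d, f, j}  B4 = {c, d, j}  B5 = {f, i, j}  B6 = {f, h, j}  B7 = {a, f, j}  B8 = {e, f, j}
Tree: B1–B2, B1–B3, B3–B4, B3–B5, B2–B6, B2–B7, B7–B8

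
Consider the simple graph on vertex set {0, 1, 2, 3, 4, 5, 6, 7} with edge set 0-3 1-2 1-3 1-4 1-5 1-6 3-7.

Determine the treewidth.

A width-1 tree decomposition is:
Bags: B1 = {1, 6}  B2 = {1, 4}  B3 = {1, 3}  B4 = {1, 5}  B5 = {3, 7}  B6 = {0, 3}  B7 = {1, 2}
Tree: B1–B2, B2–B3, B1–B4, B3–B5, B5–B6, B1–B7
Each bag holds 2 vertices, so the decomposition has width 1, which upper-bounds the treewidth. Any graph with an edge has treewidth ≥ 1, and G has the edge 6–1. Hence tw(G) = 1 exactly.

1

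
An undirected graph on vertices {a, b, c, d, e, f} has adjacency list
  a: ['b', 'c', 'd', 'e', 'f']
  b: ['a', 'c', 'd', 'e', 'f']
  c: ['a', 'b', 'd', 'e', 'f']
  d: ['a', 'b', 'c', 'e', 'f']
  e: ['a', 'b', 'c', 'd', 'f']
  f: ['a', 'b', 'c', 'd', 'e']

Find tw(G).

A width-5 tree decomposition is:
Bags: B1 = {a, b, c, d, e, f}
Tree: (single bag)
With just one bag of size 6, the width is 6 − 1 = 5, so tw(G) ≤ 5. For the lower bound, the 6 vertices {a, b, c, d, e, f} are pairwise adjacent, and any tree decomposition puts a clique entirely inside one bag — forcing width ≥ 5. Combining the bounds, tw(G) = 5.

5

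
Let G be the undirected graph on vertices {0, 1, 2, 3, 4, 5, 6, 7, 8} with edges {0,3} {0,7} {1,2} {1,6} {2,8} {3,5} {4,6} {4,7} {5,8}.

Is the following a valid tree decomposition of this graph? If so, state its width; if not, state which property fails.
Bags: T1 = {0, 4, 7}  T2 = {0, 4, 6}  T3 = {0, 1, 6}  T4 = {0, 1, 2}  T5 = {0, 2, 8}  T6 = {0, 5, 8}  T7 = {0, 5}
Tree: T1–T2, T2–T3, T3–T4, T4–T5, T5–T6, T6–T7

A tree decomposition must satisfy three properties: every vertex lies in some bag; for every edge, both endpoints lie together in some bag; and for every vertex, the bags containing it form a connected subtree. Here vertex 3 appears in no bag, so the decomposition is invalid.

No — vertex 3 appears in no bag.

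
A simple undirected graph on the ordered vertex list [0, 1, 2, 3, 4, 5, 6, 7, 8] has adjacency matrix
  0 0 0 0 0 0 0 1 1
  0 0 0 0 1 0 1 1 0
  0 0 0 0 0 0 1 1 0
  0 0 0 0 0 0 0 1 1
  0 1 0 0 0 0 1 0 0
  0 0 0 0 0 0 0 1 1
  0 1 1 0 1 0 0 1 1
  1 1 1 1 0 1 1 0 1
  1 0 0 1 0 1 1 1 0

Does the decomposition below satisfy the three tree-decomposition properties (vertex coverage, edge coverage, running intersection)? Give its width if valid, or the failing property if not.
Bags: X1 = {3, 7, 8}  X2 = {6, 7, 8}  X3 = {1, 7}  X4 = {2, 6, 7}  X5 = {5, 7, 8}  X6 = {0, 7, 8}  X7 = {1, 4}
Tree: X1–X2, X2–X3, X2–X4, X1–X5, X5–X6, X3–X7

No — edge (6,1) lies in no bag.

A tree decomposition must satisfy three properties: every vertex lies in some bag; for every edge, both endpoints lie together in some bag; and for every vertex, the bags containing it form a connected subtree. Here edge (6,1) lies in no bag, so the decomposition is invalid.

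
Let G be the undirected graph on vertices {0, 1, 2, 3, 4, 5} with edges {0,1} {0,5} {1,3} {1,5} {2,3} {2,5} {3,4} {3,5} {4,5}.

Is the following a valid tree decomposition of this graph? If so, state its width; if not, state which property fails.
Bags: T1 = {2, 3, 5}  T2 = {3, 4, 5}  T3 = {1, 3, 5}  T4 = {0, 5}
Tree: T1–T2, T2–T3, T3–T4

A tree decomposition must satisfy three properties: every vertex lies in some bag; for every edge, both endpoints lie together in some bag; and for every vertex, the bags containing it form a connected subtree. Here edge (1,0) lies in no bag, so the decomposition is invalid.

No — edge (1,0) lies in no bag.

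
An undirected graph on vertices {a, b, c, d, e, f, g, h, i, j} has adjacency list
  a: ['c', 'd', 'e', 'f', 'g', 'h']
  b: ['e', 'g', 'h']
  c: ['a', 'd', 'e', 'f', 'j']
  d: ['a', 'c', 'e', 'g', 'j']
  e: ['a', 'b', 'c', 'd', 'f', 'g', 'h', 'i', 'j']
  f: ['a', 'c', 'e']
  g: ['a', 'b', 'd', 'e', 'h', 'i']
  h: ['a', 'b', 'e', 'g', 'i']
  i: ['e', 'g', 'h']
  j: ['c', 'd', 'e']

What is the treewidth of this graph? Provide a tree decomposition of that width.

Each bag holds 4 vertices, so the decomposition has width 3, which upper-bounds the treewidth. On the other hand G contains the 4-clique {a, d, e, g}. A clique must lie in a single bag of any decomposition, so no decomposition can have width below 3. Therefore the treewidth is 3.

Treewidth 3.
One such decomposition:
Bags: B1 = {a, d, e, g}  B2 = {a, e, g, h}  B3 = {a, c, d, e}  B4 = {e, g, h, i}  B5 = {a, c, e, f}  B6 = {b, e, g, h}  B7 = {c, d, e, j}
Tree: B1–B2, B1–B3, B2–B4, B3–B5, B2–B6, B3–B7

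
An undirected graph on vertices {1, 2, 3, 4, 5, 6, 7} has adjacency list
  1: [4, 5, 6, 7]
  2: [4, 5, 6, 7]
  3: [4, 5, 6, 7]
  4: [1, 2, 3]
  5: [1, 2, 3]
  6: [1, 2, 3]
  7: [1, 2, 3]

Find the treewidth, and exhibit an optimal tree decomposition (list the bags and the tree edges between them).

Treewidth 3.
Bags: B1 = {1, 2, 3, 5}  B2 = {1, 2, 3, 4}  B3 = {1, 2, 3, 7}  B4 = {1, 2, 3, 6}
Tree: B1–B2, B2–B3, B3–B4

The largest bag has 4 vertices, giving width 3; this decomposition certifies tw(G) ≤ 3. For the lower bound: the 4 vertex sets {1,5}, {3,4}, {2}, {7} are disjoint, each induces a connected subgraph, and every pair is joined by at least one edge of G. Contracting each set to a single vertex therefore yields K_{4} as a minor, and since treewidth is minor-monotone, tw(G) ≥ tw(K_{4}) = 3. The upper and lower bounds meet at 3, so that is the treewidth.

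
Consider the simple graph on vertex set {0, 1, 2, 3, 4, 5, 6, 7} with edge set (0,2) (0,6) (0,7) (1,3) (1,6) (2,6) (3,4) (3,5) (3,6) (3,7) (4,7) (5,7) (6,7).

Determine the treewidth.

2

A width-2 tree decomposition is:
Bags: B1 = {1, 3, 6}  B2 = {3, 6, 7}  B3 = {0, 6, 7}  B4 = {3, 5, 7}  B5 = {3, 4, 7}  B6 = {0, 2, 6}
Tree: B1–B2, B2–B3, B2–B4, B2–B5, B3–B6
Each bag holds 3 vertices, so the decomposition has width 2, which upper-bounds the treewidth. Conversely, {0, 2, 6} is a clique of size 3, and the vertices of any clique must share a bag in every tree decomposition; so some bag has ≥ 3 vertices and tw(G) ≥ 2. Hence tw(G) = 2 exactly.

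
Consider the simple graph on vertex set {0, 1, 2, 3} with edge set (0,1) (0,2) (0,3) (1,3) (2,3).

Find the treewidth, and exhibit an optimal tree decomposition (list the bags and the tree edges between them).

Treewidth 2.
One optimal decomposition is:
Bags: B1 = {0, 1, 3}  B2 = {0, 2, 3}
Tree: B1–B2

Each bag holds 3 vertices, so the decomposition has width 2, which upper-bounds the treewidth. For the lower bound, the 3 vertices {0, 1, 3} are pairwise adjacent, and any tree decomposition puts a clique entirely inside one bag — forcing width ≥ 2. Therefore the treewidth is 2.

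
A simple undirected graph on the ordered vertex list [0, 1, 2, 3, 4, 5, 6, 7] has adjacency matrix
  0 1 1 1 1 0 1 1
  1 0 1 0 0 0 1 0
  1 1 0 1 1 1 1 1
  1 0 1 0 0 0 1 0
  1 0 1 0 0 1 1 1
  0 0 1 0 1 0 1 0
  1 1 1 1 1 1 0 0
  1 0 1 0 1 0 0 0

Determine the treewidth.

3

A width-3 tree decomposition is:
Bags: B1 = {0, 2, 4, 7}  B2 = {0, 2, 4, 6}  B3 = {0, 1, 2, 6}  B4 = {2, 4, 5, 6}  B5 = {0, 2, 3, 6}
Tree: B1–B2, B2–B3, B2–B4, B3–B5
Each bag holds 4 vertices, so the decomposition has width 3, which upper-bounds the treewidth. On the other hand G contains the 4-clique {0, 1, 2, 6}. A clique must lie in a single bag of any decomposition, so no decomposition can have width below 3. Therefore the treewidth is 3.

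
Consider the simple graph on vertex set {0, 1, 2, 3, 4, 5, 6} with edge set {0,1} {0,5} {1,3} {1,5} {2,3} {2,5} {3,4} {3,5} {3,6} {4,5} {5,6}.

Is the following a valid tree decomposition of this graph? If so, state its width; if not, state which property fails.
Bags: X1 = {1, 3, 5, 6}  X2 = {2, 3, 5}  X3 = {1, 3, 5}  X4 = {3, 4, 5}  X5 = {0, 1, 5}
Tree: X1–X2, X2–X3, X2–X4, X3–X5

No — bags containing vertex 1 are not connected in the tree.

A tree decomposition must satisfy three properties: every vertex lies in some bag; for every edge, both endpoints lie together in some bag; and for every vertex, the bags containing it form a connected subtree. Here bags containing vertex 1 are not connected in the tree, so the decomposition is invalid.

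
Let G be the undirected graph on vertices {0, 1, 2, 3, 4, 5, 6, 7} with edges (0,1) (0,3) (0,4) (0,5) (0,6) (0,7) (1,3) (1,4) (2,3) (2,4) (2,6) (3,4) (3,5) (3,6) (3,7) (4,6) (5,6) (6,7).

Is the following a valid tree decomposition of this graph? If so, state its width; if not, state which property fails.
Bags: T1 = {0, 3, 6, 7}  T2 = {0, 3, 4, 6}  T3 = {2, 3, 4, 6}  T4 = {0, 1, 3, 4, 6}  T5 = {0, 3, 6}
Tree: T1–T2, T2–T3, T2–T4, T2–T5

No — vertex 5 appears in no bag.

A tree decomposition must satisfy three properties: every vertex lies in some bag; for every edge, both endpoints lie together in some bag; and for every vertex, the bags containing it form a connected subtree. Here vertex 5 appears in no bag, so the decomposition is invalid.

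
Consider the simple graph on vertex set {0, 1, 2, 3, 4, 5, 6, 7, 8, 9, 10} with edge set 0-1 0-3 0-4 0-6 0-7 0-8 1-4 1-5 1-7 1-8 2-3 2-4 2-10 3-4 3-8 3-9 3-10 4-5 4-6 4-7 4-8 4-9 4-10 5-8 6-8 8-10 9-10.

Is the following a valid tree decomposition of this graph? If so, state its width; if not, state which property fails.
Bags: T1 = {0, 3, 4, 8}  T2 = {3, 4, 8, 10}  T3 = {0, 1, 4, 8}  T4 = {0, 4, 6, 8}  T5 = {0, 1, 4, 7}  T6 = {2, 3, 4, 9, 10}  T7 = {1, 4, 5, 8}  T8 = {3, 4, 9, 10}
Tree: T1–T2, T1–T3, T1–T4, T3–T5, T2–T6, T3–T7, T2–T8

A tree decomposition must satisfy three properties: every vertex lies in some bag; for every edge, both endpoints lie together in some bag; and for every vertex, the bags containing it form a connected subtree. Here bags containing vertex 9 are not connected in the tree, so the decomposition is invalid.

No — bags containing vertex 9 are not connected in the tree.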